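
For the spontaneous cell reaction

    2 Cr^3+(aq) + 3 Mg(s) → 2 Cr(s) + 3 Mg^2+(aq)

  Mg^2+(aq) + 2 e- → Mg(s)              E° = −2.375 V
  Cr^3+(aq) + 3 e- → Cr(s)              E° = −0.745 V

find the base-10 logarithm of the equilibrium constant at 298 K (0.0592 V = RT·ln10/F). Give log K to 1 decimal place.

The Cr³⁺/Cr couple is reduced (cathode); E°cell = −0.745 − (−2.375) = +1.630 V with n = 6.
At equilibrium E = 0, so log K = nE°cell / 0.0592 = (6)(+1.630) / 0.0592 = 165.2.

log K = 165.2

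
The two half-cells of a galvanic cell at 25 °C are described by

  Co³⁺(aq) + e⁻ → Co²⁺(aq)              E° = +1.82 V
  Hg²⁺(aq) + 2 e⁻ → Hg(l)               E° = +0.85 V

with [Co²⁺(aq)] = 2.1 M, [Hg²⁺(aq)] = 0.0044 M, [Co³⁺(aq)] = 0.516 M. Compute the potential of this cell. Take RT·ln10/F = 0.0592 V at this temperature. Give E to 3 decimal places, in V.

Co³⁺/Co²⁺ is reduced (cathode, E° = +1.82 V) and Hg²⁺/Hg is oxidized (anode).
The standard potential is +1.82 − (+0.85) = +0.97 V and the balanced reaction transfers n = 2 electrons.
For the overall reaction 2 Co³⁺(aq) + Hg(l) → 2 Co²⁺(aq) + Hg²⁺(aq), Q = ([Co²⁺(aq)]^2·[Hg²⁺(aq)]) / [Co³⁺(aq)]^2 = 0.0729, giving log Q = −1.137.
E = E° − (0.0592/n)·log Q = +0.97 − (0.0592/2)(−1.137) = +1.004 V.

+1.004 V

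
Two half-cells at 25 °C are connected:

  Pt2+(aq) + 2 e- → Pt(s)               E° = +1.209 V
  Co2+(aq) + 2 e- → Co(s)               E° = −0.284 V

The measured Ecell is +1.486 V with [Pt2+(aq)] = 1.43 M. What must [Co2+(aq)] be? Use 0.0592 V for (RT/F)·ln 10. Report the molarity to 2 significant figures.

2.5 M

With Pt²⁺/Pt at the cathode and Co²⁺/Co at the anode, E°cell = +1.209 − (−0.284) = +1.493 V (n = 2).
From the Nernst equation, log Q = n(E° − E)/0.0592 = 2·(+1.493 − (+1.486))/0.0592 = 0.236.
The balanced reaction is Pt2+(aq) + Co(s) → Pt(s) + Co2+(aq), so Q = [Co2+(aq)] / [Pt2+(aq)].
Solving for the unknown gives log [Co2+(aq)] = 0.391, so [Co2+(aq)] ≈ 2.5 M.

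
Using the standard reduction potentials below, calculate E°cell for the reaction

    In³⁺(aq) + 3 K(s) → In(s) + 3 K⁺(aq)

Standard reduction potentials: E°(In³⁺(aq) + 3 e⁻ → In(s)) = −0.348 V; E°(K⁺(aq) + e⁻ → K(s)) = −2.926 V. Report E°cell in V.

In the reaction as written, In³⁺(aq) is reduced (cathode) and K⁺(aq) is produced by oxidation at the anode.
E°cell = E°(cathode) − E°(anode) = −0.348 − (−2.926) = +2.578 V.

+2.578 V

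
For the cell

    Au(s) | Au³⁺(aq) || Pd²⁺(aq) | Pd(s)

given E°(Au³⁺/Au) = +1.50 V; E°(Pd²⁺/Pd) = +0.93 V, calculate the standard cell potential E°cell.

−0.57 V

By convention the left-hand electrode in cell notation is the anode (oxidation) and the right-hand electrode is the cathode (reduction).
E°cell = E°(right) − E°(left) = +0.93 − (+1.50) = −0.57 V.
The negative sign shows that, as written, the cell would require an external voltage to drive the reaction.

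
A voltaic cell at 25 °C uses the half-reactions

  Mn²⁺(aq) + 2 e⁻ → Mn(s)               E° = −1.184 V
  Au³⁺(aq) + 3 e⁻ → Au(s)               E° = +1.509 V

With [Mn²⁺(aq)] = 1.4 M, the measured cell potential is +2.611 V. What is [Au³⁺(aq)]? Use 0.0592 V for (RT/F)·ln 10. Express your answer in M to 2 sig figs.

0.00012 M

The Au³⁺/Au couple has the larger reduction potential, so it is the cathode: E°cell = +1.509 − (−1.184) = +2.693 V and n = 6.
Since E = E° − (0.0592/n)·log Q, log Q = n(E° − E)/0.0592 = 8.311.
For 2 Au³⁺(aq) + 3 Mn(s) → 2 Au(s) + 3 Mn²⁺(aq), the reaction quotient is Q = [Mn²⁺(aq)]^3 / [Au³⁺(aq)]^2.
Isolating [Au³⁺(aq)] in Q = 10^{8.311} yields log [Au³⁺(aq)] = −3.936, i.e. 0.00012 M.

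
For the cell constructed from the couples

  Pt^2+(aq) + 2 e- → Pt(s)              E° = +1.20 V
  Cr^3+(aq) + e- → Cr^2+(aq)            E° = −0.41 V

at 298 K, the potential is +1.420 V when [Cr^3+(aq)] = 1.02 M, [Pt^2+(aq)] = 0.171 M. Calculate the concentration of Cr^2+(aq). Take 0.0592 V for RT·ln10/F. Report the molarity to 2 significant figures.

With Pt²⁺/Pt at the cathode and Cr³⁺/Cr²⁺ at the anode, E°cell = +1.20 − (−0.41) = +1.61 V (n = 2).
Rearranging E = E° − (0.0592/n)·log Q gives log Q = 2(+1.61 − (+1.420))/0.0592 = 6.419.
The balanced reaction is Pt^2+(aq) + 2 Cr^2+(aq) → Pt(s) + 2 Cr^3+(aq), so Q = [Cr^3+(aq)]^2 / ([Pt^2+(aq)]·[Cr^2+(aq)]^2).
Solving for the unknown gives log [Cr^2+(aq)] = −2.817, so [Cr^2+(aq)] ≈ 0.0015 M.

0.0015 M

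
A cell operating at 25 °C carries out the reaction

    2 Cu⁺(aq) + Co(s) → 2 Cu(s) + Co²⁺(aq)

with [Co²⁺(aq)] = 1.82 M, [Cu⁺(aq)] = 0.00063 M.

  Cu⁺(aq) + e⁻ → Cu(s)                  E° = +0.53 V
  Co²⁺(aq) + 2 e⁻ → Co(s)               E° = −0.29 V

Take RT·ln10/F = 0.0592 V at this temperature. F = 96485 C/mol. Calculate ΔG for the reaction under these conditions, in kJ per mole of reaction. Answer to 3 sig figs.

−120 kJ/mol

E°cell = +0.53 − (−0.29) = +0.82 V; the balanced reaction transfers n = 2 electrons.
Here Q = [Co²⁺(aq)] / [Cu⁺(aq)]^2 = 4.59×10^6 (log Q = 6.661), giving E = +0.82 − (0.0592/2)·(6.661) = +0.6228 V.
ΔG = −nFE = −(2)(96485)(+0.6228) J/mol = −120 kJ/mol.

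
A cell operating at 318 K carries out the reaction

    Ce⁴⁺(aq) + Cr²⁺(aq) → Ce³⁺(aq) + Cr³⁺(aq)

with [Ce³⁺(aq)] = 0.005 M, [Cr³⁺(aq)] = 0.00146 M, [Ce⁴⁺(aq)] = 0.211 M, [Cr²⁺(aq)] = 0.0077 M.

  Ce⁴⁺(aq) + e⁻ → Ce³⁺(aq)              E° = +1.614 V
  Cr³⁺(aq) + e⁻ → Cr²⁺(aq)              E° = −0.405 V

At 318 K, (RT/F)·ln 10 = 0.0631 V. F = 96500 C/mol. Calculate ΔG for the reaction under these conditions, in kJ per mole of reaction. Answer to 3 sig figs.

−209 kJ/mol

The standard cell potential is +1.614 − (−0.405) = +2.019 V, with n = 1 electron in the balanced equation.
The reaction quotient is ([Ce³⁺(aq)]·[Cr³⁺(aq)]) / ([Ce⁴⁺(aq)]·[Cr²⁺(aq)]) = 0.00449; by Nernst, E = +2.019 − (0.0631/1)(−2.347) = +2.1671 V.
Finally ΔG = −nFE = −(1)(96500 C/mol)(+2.1671 V) = −209 kJ/mol.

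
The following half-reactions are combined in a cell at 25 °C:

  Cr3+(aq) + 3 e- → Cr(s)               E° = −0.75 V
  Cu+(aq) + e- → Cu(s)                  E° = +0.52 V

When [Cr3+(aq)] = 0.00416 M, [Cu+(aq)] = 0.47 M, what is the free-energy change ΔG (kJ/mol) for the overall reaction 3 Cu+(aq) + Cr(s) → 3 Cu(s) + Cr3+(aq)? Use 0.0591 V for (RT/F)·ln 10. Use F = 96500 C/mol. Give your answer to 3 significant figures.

−376 kJ/mol

E°cell = +0.52 − (−0.75) = +1.27 V; the balanced reaction transfers n = 3 electrons.
Here Q = [Cr3+(aq)] / [Cu+(aq)]^3 = 0.0401 (log Q = −1.397), giving E = +1.27 − (0.0591/3)·(−1.397) = +1.2975 V.
Finally ΔG = −nFE = −(3)(96500 C/mol)(+1.2975 V) = −376 kJ/mol.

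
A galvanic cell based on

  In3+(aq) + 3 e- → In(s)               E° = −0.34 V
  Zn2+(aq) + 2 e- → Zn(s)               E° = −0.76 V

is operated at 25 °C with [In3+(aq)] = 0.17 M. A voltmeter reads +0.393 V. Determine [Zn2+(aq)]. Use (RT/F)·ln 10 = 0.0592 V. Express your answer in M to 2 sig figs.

The In³⁺/In couple has the larger reduction potential, so it is the cathode: E°cell = −0.34 − (−0.76) = +0.42 V and n = 6.
Since E = E° − (0.0592/n)·log Q, log Q = n(E° − E)/0.0592 = 2.736.
Balancing electrons gives 2 In3+(aq) + 3 Zn(s) → 2 In(s) + 3 Zn2+(aq); thus Q = [Zn2+(aq)]^3 / [In3+(aq)]^2.
Solving for the unknown gives log [Zn2+(aq)] = 0.399, so [Zn2+(aq)] ≈ 2.5 M.

2.5 M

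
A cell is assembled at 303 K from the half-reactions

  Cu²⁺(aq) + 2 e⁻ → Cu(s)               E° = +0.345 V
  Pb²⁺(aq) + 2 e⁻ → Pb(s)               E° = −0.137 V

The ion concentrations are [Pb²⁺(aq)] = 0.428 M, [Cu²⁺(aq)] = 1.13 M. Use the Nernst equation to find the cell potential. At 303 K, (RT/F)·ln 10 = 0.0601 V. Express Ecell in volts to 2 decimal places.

Cu²⁺/Cu is reduced (cathode, E° = +0.345 V) and Pb²⁺/Pb is oxidized (anode).
E°cell = E°cat − E°an = +0.345 − (−0.137) = +0.482 V; n = 2.
Balancing gives Cu²⁺(aq) + Pb(s) → Cu(s) + Pb²⁺(aq); hence Q = [Pb²⁺(aq)] / [Cu²⁺(aq)] = 0.379 (log Q = −0.422).
By the Nernst equation, E = +0.482 − (0.0601/2)·(−0.422) = +0.49 V.

+0.49 V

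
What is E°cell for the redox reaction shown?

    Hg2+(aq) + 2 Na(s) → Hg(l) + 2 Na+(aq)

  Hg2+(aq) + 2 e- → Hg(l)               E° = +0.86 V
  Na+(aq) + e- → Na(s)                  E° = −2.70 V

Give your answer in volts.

In the reaction as written, Hg2+(aq) is reduced (cathode) and Na+(aq) is produced by oxidation at the anode.
E°cell = E°(cathode) − E°(anode) = +0.86 − (−2.70) = +3.56 V.
The positive value indicates the reaction is spontaneous as written.

+3.56 V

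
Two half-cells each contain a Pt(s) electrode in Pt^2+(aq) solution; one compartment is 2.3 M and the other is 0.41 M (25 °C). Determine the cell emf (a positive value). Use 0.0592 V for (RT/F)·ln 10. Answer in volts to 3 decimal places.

For a concentration cell E°cell = 0, since both electrodes use the same couple.
The compartment with the higher Pt^2+(aq) concentration (2.3 M) acts as the cathode; ions are reduced there and produced at the dilute (0.41 M) anode.
With n = 2, Ecell = −(0.0592/2)·log([dilute]/[conc]) = −(0.0592/2)·log(0.41/2.3) = +0.022 V.

0.022 V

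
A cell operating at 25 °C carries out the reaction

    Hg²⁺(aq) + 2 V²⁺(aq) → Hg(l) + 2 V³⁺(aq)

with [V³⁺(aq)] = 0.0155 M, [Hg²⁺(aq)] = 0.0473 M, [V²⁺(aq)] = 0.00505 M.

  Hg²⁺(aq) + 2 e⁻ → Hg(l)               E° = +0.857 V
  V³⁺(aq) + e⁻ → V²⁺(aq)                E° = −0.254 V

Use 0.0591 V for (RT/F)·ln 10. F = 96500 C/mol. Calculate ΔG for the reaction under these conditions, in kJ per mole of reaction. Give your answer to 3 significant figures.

−201 kJ/mol

The standard cell potential is +0.857 − (−0.254) = +1.111 V, with n = 2 electrons in the balanced equation.
Here Q = [V³⁺(aq)]^2 / ([Hg²⁺(aq)]·[V²⁺(aq)]^2) = 199 (log Q = 2.299), giving E = +1.111 − (0.0591/2)·(2.299) = +1.0431 V.
ΔG = −nFE = −(2)(96500)(+1.0431) J/mol = −201 kJ/mol.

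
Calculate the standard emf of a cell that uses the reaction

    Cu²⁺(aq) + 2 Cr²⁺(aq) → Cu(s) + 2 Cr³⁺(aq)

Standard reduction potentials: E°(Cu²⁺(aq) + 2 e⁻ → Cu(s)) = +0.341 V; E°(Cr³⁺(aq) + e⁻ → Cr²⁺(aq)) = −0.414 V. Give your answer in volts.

+0.755 V

Cu²⁺(aq) gains electrons, so the Cu²⁺/Cu couple is the cathode; the Cr³⁺/Cr²⁺ couple is the anode.
E°cell = E°(cathode) − E°(anode) = +0.341 − (−0.414) = +0.755 V.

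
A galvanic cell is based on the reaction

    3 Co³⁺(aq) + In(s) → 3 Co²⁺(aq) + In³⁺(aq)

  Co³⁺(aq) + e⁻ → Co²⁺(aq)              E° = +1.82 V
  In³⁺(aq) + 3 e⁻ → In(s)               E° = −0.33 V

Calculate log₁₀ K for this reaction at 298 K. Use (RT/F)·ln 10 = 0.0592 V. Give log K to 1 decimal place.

log K = 109.0

The Co³⁺/Co²⁺ couple is reduced (cathode); E°cell = +1.82 − (−0.33) = +2.15 V with n = 3.
At equilibrium E = 0, so log K = nE°cell / 0.0592 = (3)(+2.15) / 0.0592 = 109.0.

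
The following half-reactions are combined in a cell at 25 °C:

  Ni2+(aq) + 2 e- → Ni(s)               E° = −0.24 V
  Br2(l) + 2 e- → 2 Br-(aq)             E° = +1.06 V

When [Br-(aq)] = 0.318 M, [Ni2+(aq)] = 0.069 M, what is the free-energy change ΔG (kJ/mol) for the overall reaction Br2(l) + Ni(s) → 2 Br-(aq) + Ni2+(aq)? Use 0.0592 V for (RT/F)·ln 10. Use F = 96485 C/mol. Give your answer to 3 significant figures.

−263 kJ/mol

With Br₂/Br⁻ reduced at the cathode, E°cell = +1.06 − (−0.24) = +1.30 V and n = 2.
Here Q = [Br-(aq)]^2·[Ni2+(aq)] = 0.00698 (log Q = −2.156), giving E = +1.30 − (0.0592/2)·(−2.156) = +1.3638 V.
Finally ΔG = −nFE = −(2)(96485 C/mol)(+1.3638 V) = −263 kJ/mol.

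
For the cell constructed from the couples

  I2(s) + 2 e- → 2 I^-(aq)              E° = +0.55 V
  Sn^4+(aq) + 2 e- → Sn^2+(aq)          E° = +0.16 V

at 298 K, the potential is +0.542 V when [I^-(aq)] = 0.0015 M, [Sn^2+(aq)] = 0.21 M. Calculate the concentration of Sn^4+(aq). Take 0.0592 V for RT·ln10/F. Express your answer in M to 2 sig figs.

0.68 M

I₂/I⁻ is the cathode (higher E°); E°cell = +0.55 − (+0.16) = +0.39 V with n = 2.
Rearranging E = E° − (0.0592/n)·log Q gives log Q = 2(+0.39 − (+0.542))/0.0592 = −5.135.
The balanced reaction is I2(s) + Sn^2+(aq) → 2 I^-(aq) + Sn^4+(aq), so Q = ([I^-(aq)]^2·[Sn^4+(aq)]) / [Sn^2+(aq)].
Isolating [Sn^4+(aq)] in Q = 10^{−5.135} yields log [Sn^4+(aq)] = −0.165, i.e. 0.68 M.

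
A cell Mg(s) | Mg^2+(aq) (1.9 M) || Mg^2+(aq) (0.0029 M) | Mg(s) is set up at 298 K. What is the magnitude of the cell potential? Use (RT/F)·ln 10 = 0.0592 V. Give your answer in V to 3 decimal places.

0.083 V

For a concentration cell E°cell = 0, since both electrodes use the same couple.
The compartment with the higher Mg^2+(aq) concentration (1.9 M) acts as the cathode; ions are reduced there and produced at the dilute (0.0029 M) anode.
With n = 2, Ecell = −(0.0592/2)·log([dilute]/[conc]) = −(0.0592/2)·log(0.0029/1.9) = +0.083 V.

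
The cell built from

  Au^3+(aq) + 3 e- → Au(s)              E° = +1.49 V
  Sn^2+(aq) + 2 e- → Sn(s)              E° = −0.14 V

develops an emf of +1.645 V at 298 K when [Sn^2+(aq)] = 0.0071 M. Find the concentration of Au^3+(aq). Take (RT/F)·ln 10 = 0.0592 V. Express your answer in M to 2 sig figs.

0.0034 M

With Au³⁺/Au at the cathode and Sn²⁺/Sn at the anode, E°cell = +1.49 − (−0.14) = +1.63 V (n = 6).
From the Nernst equation, log Q = n(E° − E)/0.0592 = 6·(+1.63 − (+1.645))/0.0592 = −1.520.
The balanced reaction is 2 Au^3+(aq) + 3 Sn(s) → 2 Au(s) + 3 Sn^2+(aq), so Q = [Sn^2+(aq)]^3 / [Au^3+(aq)]^2.
Substituting the known concentrations and solving, log [Au^3+(aq)] = −2.463 and [Au^3+(aq)] = 0.0034 M.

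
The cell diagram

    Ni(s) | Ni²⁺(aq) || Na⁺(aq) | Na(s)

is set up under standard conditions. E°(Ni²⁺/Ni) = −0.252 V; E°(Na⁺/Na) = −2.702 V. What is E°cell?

By convention the left-hand electrode in cell notation is the anode (oxidation) and the right-hand electrode is the cathode (reduction).
E°cell = E°(right) − E°(left) = −2.702 − (−0.252) = −2.450 V.
The negative sign shows that, as written, the cell would require an external voltage to drive the reaction.

−2.450 V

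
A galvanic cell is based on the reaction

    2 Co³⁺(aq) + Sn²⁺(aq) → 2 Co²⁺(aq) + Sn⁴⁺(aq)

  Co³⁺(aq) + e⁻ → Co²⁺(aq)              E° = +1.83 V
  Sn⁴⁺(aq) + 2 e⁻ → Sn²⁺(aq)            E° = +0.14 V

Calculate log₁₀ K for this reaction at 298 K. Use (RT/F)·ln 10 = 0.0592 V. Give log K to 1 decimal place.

The Co³⁺/Co²⁺ couple is reduced (cathode); E°cell = +1.83 − (+0.14) = +1.69 V with n = 2.
At equilibrium E = 0, so log K = nE°cell / 0.0592 = (2)(+1.69) / 0.0592 = 57.1.

log K = 57.1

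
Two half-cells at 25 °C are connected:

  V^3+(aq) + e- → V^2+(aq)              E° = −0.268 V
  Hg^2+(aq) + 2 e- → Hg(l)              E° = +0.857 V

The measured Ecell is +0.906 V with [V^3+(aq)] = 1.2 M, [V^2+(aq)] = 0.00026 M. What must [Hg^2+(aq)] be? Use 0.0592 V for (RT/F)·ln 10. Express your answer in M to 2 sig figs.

0.85 M

With Hg²⁺/Hg at the cathode and V³⁺/V²⁺ at the anode, E°cell = +0.857 − (−0.268) = +1.125 V (n = 2).
Since E = E° − (0.0592/n)·log Q, log Q = n(E° − E)/0.0592 = 7.399.
The balanced reaction is Hg^2+(aq) + 2 V^2+(aq) → Hg(l) + 2 V^3+(aq), so Q = [V^3+(aq)]^2 / ([Hg^2+(aq)]·[V^2+(aq)]^2).
Substituting the known concentrations and solving, log [Hg^2+(aq)] = −0.071 and [Hg^2+(aq)] = 0.85 M.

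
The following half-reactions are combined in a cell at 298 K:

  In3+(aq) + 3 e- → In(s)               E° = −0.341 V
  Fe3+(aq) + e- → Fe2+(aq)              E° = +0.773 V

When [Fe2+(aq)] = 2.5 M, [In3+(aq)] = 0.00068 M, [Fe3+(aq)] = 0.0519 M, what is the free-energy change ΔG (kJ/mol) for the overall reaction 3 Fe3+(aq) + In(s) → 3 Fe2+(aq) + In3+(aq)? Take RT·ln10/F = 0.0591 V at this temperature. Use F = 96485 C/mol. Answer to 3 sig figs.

−312 kJ/mol

The standard cell potential is +0.773 − (−0.341) = +1.114 V, with n = 3 electrons in the balanced equation.
Q = ([Fe2+(aq)]^3·[In3+(aq)]) / [Fe3+(aq)]^3 = 76, so log Q = 1.881 and E = +1.114 − (0.0591/3)(1.881) = +1.0769 V.
Finally ΔG = −nFE = −(3)(96485 C/mol)(+1.0769 V) = −312 kJ/mol.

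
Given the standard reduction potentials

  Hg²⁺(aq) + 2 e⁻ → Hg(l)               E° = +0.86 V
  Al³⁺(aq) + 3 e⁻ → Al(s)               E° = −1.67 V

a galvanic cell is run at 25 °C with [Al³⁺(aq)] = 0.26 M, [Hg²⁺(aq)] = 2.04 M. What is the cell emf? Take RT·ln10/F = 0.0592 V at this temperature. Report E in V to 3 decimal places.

The Hg²⁺/Hg couple has the more positive E°, so it is the cathode; Al³⁺/Al is the anode.
E°cell = +0.86 − (−1.67) = +2.53 V, with n = 6 electrons transferred.
For the overall reaction 3 Hg²⁺(aq) + 2 Al(s) → 3 Hg(l) + 2 Al³⁺(aq), Q = [Al³⁺(aq)]^2 / [Hg²⁺(aq)]^3 = 0.00796, giving log Q = −2.099.
Applying E = E° − (RT ln10/nF)·log Q gives +2.53 − (0.0592/6)(−2.099) = +2.551 V.

+2.551 V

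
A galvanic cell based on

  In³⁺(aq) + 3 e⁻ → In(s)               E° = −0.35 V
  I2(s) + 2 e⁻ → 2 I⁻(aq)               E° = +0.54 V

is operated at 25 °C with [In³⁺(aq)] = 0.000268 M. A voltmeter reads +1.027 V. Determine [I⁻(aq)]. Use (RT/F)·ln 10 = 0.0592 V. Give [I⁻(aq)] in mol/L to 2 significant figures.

With I₂/I⁻ at the cathode and In³⁺/In at the anode, E°cell = +0.54 − (−0.35) = +0.89 V (n = 6).
Since E = E° − (0.0592/n)·log Q, log Q = n(E° − E)/0.0592 = −13.885.
For 3 I2(s) + 2 In(s) → 6 I⁻(aq) + 2 In³⁺(aq), the reaction quotient is Q = [I⁻(aq)]^6·[In³⁺(aq)]^2.
Solving for the unknown gives log [I⁻(aq)] = −1.124, so [I⁻(aq)] ≈ 0.075 M.

0.075 M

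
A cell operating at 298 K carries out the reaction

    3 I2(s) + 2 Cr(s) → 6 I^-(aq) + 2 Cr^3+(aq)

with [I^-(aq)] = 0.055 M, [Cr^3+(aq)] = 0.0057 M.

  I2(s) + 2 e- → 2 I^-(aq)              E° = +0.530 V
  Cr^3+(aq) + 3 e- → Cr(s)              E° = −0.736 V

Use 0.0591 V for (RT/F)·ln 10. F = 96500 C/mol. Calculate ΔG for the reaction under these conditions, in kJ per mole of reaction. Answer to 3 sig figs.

The standard cell potential is +0.530 − (−0.736) = +1.266 V, with n = 6 electrons in the balanced equation.
Q = [I^-(aq)]^6·[Cr^3+(aq)]^2 = 8.99×10^−13, so log Q = −12.046 and E = +1.266 − (0.0591/6)(−12.046) = +1.3847 V.
ΔG = −nFE = −(6)(96500)(+1.3847) J/mol = −802 kJ/mol.

−802 kJ/mol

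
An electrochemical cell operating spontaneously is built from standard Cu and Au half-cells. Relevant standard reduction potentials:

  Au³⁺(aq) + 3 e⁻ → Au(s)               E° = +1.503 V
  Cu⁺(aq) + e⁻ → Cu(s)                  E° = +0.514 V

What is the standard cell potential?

The Au³⁺/Au couple has the higher E°, so Au ion is reduced (cathode) and Cu is oxidized (anode).
E°cell = E°(cathode) − E°(anode) = +1.503 − (+0.514) = +0.989 V.

+0.989 V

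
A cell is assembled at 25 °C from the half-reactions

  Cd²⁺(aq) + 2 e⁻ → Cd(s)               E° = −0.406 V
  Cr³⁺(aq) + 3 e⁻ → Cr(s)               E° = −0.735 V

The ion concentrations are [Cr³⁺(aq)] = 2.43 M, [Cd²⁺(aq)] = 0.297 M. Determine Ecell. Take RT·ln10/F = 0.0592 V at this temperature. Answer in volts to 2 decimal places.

+0.31 V

The Cd²⁺/Cd couple has the more positive E°, so it is the cathode; Cr³⁺/Cr is the anode.
E°cell = −0.406 − (−0.735) = +0.329 V, with n = 6 electrons transferred.
The balanced reaction is 3 Cd²⁺(aq) + 2 Cr(s) → 3 Cd(s) + 2 Cr³⁺(aq), so Q = [Cr³⁺(aq)]^2 / [Cd²⁺(aq)]^3 = 225 and log Q = 2.353.
E = E° − (0.0592/n)·log Q = +0.329 − (0.0592/6)(2.353) = +0.31 V.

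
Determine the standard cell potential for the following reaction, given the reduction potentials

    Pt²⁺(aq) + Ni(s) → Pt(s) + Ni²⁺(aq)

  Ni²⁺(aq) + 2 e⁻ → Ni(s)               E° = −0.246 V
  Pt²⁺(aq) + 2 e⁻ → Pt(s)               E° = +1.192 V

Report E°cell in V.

In the reaction as written, Pt²⁺(aq) is reduced (cathode) and Ni²⁺(aq) is produced by oxidation at the anode.
E°cell = E°(cathode) − E°(anode) = +1.192 − (−0.246) = +1.438 V.

+1.438 V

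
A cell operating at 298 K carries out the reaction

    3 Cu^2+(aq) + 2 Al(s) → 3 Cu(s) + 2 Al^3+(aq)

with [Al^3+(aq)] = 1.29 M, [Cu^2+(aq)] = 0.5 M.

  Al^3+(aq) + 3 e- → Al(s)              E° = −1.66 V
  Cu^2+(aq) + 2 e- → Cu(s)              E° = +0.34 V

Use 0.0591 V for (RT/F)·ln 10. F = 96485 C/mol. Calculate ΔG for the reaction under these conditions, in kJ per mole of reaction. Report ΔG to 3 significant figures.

E°cell = +0.34 − (−1.66) = +2.00 V; the balanced reaction transfers n = 6 electrons.
Here Q = [Al^3+(aq)]^2 / [Cu^2+(aq)]^3 = 13.3 (log Q = 1.124), giving E = +2.00 − (0.0591/6)·(1.124) = +1.9889 V.
Finally ΔG = −nFE = −(6)(96485 C/mol)(+1.9889 V) = −1150 kJ/mol.

−1150 kJ/mol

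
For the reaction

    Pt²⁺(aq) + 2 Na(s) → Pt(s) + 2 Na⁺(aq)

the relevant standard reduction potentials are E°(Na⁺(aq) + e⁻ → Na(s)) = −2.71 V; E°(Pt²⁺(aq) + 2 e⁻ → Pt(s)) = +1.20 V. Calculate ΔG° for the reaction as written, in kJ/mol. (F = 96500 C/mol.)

In the reaction as written Pt²⁺(aq) is reduced, so the Pt²⁺/Pt couple is the cathode and Na⁺/Na is the anode.
E°cell = +1.20 − (−2.71) = +3.91 V; balancing electrons gives n = 2.
ΔG° = −nFE°cell = −(2)(96500)(+3.91) J/mol = −755 kJ/mol.

−755 kJ/mol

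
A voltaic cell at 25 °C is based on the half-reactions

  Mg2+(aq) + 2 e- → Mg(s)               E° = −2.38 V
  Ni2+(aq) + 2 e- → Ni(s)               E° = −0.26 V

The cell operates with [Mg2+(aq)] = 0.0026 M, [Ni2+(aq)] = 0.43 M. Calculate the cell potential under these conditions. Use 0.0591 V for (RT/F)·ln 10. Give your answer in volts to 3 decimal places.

+2.186 V

Ni²⁺/Ni is reduced (cathode, E° = −0.26 V) and Mg²⁺/Mg is oxidized (anode).
The standard potential is −0.26 − (−2.38) = +2.12 V and the balanced reaction transfers n = 2 electrons.
Balancing gives Ni2+(aq) + Mg(s) → Ni(s) + Mg2+(aq); hence Q = [Mg2+(aq)] / [Ni2+(aq)] = 0.00605 (log Q = −2.218).
By the Nernst equation, E = +2.12 − (0.0591/2)·(−2.218) = +2.186 V.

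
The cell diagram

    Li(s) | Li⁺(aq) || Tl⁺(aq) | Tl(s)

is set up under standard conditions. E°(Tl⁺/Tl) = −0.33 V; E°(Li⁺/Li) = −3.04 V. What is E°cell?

By convention the left-hand electrode in cell notation is the anode (oxidation) and the right-hand electrode is the cathode (reduction).
E°cell = E°(right) − E°(left) = −0.33 − (−3.04) = +2.71 V.

+2.71 V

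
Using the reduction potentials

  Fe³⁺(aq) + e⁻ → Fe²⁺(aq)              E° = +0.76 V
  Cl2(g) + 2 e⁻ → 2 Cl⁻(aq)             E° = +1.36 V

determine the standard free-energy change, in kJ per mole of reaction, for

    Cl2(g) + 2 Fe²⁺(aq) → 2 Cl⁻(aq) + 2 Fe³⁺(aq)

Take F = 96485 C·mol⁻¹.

In the reaction as written Cl2(g) is reduced, so the Cl₂/Cl⁻ couple is the cathode and Fe³⁺/Fe²⁺ is the anode.
E°cell = +1.36 − (+0.76) = +0.60 V; balancing electrons gives n = 2.
ΔG° = −nFE°cell = −(2)(96485)(+0.60) J/mol = −116 kJ/mol.

−116 kJ/mol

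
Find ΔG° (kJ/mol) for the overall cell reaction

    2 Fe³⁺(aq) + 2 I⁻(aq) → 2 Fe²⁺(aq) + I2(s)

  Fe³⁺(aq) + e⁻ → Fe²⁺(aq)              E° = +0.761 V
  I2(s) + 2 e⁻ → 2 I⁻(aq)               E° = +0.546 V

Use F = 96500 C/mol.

In the reaction as written Fe³⁺(aq) is reduced, so the Fe³⁺/Fe²⁺ couple is the cathode and I₂/I⁻ is the anode.
E°cell = +0.761 − (+0.546) = +0.215 V; balancing electrons gives n = 2.
ΔG° = −nFE°cell = −(2)(96500)(+0.215) J/mol = −41.5 kJ/mol.

−41.5 kJ/mol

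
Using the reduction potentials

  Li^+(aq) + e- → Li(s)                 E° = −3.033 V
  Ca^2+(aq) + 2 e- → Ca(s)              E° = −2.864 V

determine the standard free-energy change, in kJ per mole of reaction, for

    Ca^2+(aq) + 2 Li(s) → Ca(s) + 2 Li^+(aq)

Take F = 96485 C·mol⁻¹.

In the reaction as written Ca^2+(aq) is reduced, so the Ca²⁺/Ca couple is the cathode and Li⁺/Li is the anode.
E°cell = −2.864 − (−3.033) = +0.169 V; balancing electrons gives n = 2.
ΔG° = −nFE°cell = −(2)(96485)(+0.169) J/mol = −32.6 kJ/mol.

−32.6 kJ/mol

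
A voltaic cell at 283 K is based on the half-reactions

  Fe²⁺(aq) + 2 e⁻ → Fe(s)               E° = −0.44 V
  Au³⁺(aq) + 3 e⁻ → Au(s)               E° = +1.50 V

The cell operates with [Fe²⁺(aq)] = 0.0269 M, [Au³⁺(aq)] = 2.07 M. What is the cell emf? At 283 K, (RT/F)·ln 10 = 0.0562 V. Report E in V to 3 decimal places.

+1.990 V

Since E°(Au³⁺/Au) > E°(Fe²⁺/Fe), Au³⁺/Au serves as the cathode.
E°cell = E°cat − E°an = +1.50 − (−0.44) = +1.94 V; n = 6.
For the overall reaction 2 Au³⁺(aq) + 3 Fe(s) → 2 Au(s) + 3 Fe²⁺(aq), Q = [Fe²⁺(aq)]^3 / [Au³⁺(aq)]^2 = 4.54×10^−6, giving log Q = −5.343.
E = E° − (0.0562/n)·log Q = +1.94 − (0.0562/6)(−5.343) = +1.990 V.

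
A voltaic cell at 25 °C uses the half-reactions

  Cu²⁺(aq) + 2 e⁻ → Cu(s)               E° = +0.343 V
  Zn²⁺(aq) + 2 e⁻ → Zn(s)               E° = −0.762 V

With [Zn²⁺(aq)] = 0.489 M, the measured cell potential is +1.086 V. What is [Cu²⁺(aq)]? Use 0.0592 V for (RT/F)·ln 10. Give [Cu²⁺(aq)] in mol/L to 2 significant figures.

With Cu²⁺/Cu at the cathode and Zn²⁺/Zn at the anode, E°cell = +0.343 − (−0.762) = +1.105 V (n = 2).
Since E = E° − (0.0592/n)·log Q, log Q = n(E° − E)/0.0592 = 0.642.
Balancing electrons gives Cu²⁺(aq) + Zn(s) → Cu(s) + Zn²⁺(aq); thus Q = [Zn²⁺(aq)] / [Cu²⁺(aq)].
Solving for the unknown gives log [Cu²⁺(aq)] = −0.953, so [Cu²⁺(aq)] ≈ 0.11 M.

0.11 M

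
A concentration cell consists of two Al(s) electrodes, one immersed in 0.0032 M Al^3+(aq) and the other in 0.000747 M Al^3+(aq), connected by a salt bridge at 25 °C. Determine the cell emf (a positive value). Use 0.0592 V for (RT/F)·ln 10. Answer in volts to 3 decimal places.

For a concentration cell E°cell = 0, since both electrodes use the same couple.
The compartment with the higher Al^3+(aq) concentration (0.0032 M) acts as the cathode; ions are reduced there and produced at the dilute (0.000747 M) anode.
With n = 3, Ecell = −(0.0592/3)·log([dilute]/[conc]) = −(0.0592/3)·log(0.000747/0.0032) = +0.012 V.

0.012 V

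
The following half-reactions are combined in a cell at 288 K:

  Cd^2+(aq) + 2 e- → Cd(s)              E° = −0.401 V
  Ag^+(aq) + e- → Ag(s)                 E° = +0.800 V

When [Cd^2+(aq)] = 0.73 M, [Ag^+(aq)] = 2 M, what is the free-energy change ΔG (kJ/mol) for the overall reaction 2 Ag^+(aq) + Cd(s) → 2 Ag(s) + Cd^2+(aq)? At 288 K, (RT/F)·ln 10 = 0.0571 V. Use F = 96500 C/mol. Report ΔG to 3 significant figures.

−236 kJ/mol

The standard cell potential is +0.800 − (−0.401) = +1.201 V, with n = 2 electrons in the balanced equation.
The reaction quotient is [Cd^2+(aq)] / [Ag^+(aq)]^2 = 0.182; by Nernst, E = +1.201 − (0.0571/2)(−0.739) = +1.2221 V.
ΔG = −nFE = −(2)(96500)(+1.2221) J/mol = −236 kJ/mol.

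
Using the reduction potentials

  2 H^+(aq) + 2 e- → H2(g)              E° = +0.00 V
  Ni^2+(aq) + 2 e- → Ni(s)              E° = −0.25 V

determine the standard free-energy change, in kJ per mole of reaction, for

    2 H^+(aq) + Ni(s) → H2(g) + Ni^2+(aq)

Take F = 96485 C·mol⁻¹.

In the reaction as written H^+(aq) is reduced, so the 2H⁺/H₂ couple is the cathode and Ni²⁺/Ni is the anode.
E°cell = +0.00 − (−0.25) = +0.25 V; balancing electrons gives n = 2.
ΔG° = −nFE°cell = −(2)(96485)(+0.25) J/mol = −48.2 kJ/mol.

−48.2 kJ/mol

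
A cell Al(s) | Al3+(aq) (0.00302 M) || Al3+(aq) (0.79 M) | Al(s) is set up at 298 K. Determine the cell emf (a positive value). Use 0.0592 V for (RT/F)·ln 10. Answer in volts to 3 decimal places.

0.048 V

For a concentration cell E°cell = 0, since both electrodes use the same couple.
The compartment with the higher Al3+(aq) concentration (0.79 M) acts as the cathode; ions are reduced there and produced at the dilute (0.00302 M) anode.
With n = 3, Ecell = −(0.0592/3)·log([dilute]/[conc]) = −(0.0592/3)·log(0.00302/0.79) = +0.048 V.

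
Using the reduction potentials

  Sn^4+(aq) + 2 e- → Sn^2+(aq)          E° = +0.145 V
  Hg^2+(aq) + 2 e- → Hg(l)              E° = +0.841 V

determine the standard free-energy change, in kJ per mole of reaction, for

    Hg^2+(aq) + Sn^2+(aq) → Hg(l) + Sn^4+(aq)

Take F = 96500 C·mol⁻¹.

In the reaction as written Hg^2+(aq) is reduced, so the Hg²⁺/Hg couple is the cathode and Sn⁴⁺/Sn²⁺ is the anode.
E°cell = +0.841 − (+0.145) = +0.696 V; balancing electrons gives n = 2.
ΔG° = −nFE°cell = −(2)(96500)(+0.696) J/mol = −134 kJ/mol.

−134 kJ/mol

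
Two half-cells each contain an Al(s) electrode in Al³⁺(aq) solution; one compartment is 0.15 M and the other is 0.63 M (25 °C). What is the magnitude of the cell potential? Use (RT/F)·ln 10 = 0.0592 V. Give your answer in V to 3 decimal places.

For a concentration cell E°cell = 0, since both electrodes use the same couple.
The compartment with the higher Al³⁺(aq) concentration (0.63 M) acts as the cathode; ions are reduced there and produced at the dilute (0.15 M) anode.
With n = 3, Ecell = −(0.0592/3)·log([dilute]/[conc]) = −(0.0592/3)·log(0.15/0.63) = +0.012 V.

0.012 V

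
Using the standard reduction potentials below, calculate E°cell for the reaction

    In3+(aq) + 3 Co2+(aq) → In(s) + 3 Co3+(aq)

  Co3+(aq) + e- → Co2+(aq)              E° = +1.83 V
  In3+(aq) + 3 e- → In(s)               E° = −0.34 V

In3+(aq) gains electrons, so the In³⁺/In couple is the cathode; the Co³⁺/Co²⁺ couple is the anode.
E°cell = E°(cathode) − E°(anode) = −0.34 − (+1.83) = −2.17 V.
The negative E°cell means the reaction is non-spontaneous in the direction written.

−2.17 V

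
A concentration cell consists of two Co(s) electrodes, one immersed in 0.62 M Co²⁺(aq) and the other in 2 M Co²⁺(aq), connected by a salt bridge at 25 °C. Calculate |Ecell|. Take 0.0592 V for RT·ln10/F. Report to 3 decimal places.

For a concentration cell E°cell = 0, since both electrodes use the same couple.
The compartment with the higher Co²⁺(aq) concentration (2 M) acts as the cathode; ions are reduced there and produced at the dilute (0.62 M) anode.
With n = 2, Ecell = −(0.0592/2)·log([dilute]/[conc]) = −(0.0592/2)·log(0.62/2) = +0.015 V.

0.015 V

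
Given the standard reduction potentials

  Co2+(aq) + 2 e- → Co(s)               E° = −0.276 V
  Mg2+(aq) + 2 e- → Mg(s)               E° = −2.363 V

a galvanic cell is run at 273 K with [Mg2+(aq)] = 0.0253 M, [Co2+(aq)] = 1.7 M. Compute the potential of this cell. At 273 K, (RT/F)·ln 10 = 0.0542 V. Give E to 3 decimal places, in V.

Since E°(Co²⁺/Co) > E°(Mg²⁺/Mg), Co²⁺/Co serves as the cathode.
E°cell = −0.276 − (−2.363) = +2.087 V, with n = 2 electrons transferred.
For the overall reaction Co2+(aq) + Mg(s) → Co(s) + Mg2+(aq), Q = [Mg2+(aq)] / [Co2+(aq)] = 0.0149, giving log Q = −1.827.
E = E° − (0.0542/n)·log Q = +2.087 − (0.0542/2)(−1.827) = +2.137 V.

+2.137 V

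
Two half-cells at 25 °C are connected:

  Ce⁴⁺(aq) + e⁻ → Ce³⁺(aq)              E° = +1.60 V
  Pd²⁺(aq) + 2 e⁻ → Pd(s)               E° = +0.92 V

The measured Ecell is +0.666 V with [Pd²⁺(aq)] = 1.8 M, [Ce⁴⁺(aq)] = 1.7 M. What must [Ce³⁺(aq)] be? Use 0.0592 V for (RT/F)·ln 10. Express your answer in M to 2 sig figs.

2.2 M

With Ce⁴⁺/Ce³⁺ at the cathode and Pd²⁺/Pd at the anode, E°cell = +1.60 − (+0.92) = +0.68 V (n = 2).
From the Nernst equation, log Q = n(E° − E)/0.0592 = 2·(+0.68 − (+0.666))/0.0592 = 0.473.
Balancing electrons gives 2 Ce⁴⁺(aq) + Pd(s) → 2 Ce³⁺(aq) + Pd²⁺(aq); thus Q = ([Ce³⁺(aq)]^2·[Pd²⁺(aq)]) / [Ce⁴⁺(aq)]^2.
Substituting the known concentrations and solving, log [Ce³⁺(aq)] = 0.339 and [Ce³⁺(aq)] = 2.2 M.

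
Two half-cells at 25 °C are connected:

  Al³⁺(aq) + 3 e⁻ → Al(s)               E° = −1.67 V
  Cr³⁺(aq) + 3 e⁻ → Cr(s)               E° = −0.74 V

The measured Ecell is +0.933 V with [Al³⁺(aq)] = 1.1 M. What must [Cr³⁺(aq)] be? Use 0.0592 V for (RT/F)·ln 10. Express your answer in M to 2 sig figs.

With Cr³⁺/Cr at the cathode and Al³⁺/Al at the anode, E°cell = −0.74 − (−1.67) = +0.93 V (n = 3).
From the Nernst equation, log Q = n(E° − E)/0.0592 = 3·(+0.93 − (+0.933))/0.0592 = −0.152.
The balanced reaction is Cr³⁺(aq) + Al(s) → Cr(s) + Al³⁺(aq), so Q = [Al³⁺(aq)] / [Cr³⁺(aq)].
Isolating [Cr³⁺(aq)] in Q = 10^{−0.152} yields log [Cr³⁺(aq)] = 0.193, i.e. 1.6 M.

1.6 M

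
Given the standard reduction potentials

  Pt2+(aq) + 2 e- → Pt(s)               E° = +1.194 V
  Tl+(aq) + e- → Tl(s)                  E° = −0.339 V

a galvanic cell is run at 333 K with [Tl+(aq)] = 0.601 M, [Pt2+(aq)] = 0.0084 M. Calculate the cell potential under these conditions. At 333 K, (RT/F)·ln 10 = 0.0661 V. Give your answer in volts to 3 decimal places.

Pt²⁺/Pt is reduced (cathode, E° = +1.194 V) and Tl⁺/Tl is oxidized (anode).
The standard potential is +1.194 − (−0.339) = +1.533 V and the balanced reaction transfers n = 2 electrons.
The balanced reaction is Pt2+(aq) + 2 Tl(s) → Pt(s) + 2 Tl+(aq), so Q = [Tl+(aq)]^2 / [Pt2+(aq)] = 43 and log Q = 1.633.
Applying E = E° − (RT ln10/nF)·log Q gives +1.533 − (0.0661/2)(1.633) = +1.479 V.

+1.479 V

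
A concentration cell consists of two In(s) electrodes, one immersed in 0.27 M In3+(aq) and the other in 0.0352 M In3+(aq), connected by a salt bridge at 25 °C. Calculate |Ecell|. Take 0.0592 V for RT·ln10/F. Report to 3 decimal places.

0.017 V

For a concentration cell E°cell = 0, since both electrodes use the same couple.
The compartment with the higher In3+(aq) concentration (0.27 M) acts as the cathode; ions are reduced there and produced at the dilute (0.0352 M) anode.
With n = 3, Ecell = −(0.0592/3)·log([dilute]/[conc]) = −(0.0592/3)·log(0.0352/0.27) = +0.017 V.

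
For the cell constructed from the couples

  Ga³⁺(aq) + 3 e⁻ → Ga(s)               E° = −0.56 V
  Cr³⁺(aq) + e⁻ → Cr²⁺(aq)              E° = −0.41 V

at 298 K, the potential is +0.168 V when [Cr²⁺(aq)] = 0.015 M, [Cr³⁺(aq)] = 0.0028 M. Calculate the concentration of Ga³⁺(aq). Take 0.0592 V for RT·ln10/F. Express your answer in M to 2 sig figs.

The Cr³⁺/Cr²⁺ couple has the larger reduction potential, so it is the cathode: E°cell = −0.41 − (−0.56) = +0.15 V and n = 3.
Rearranging E = E° − (0.0592/n)·log Q gives log Q = 3(+0.15 − (+0.168))/0.0592 = −0.912.
For 3 Cr³⁺(aq) + Ga(s) → 3 Cr²⁺(aq) + Ga³⁺(aq), the reaction quotient is Q = ([Cr²⁺(aq)]^3·[Ga³⁺(aq)]) / [Cr³⁺(aq)]^3.
Solving for the unknown gives log [Ga³⁺(aq)] = −3.099, so [Ga³⁺(aq)] ≈ 0.00080 M.

0.00080 M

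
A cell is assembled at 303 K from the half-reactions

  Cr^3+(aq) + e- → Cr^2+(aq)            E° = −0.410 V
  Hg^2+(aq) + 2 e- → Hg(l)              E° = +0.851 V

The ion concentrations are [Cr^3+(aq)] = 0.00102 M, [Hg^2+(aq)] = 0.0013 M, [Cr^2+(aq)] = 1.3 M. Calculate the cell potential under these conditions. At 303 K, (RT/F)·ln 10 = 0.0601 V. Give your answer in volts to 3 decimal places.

+1.361 V

Since E°(Hg²⁺/Hg) > E°(Cr³⁺/Cr²⁺), Hg²⁺/Hg serves as the cathode.
E°cell = +0.851 − (−0.410) = +1.261 V, with n = 2 electrons transferred.
Balancing gives Hg^2+(aq) + 2 Cr^2+(aq) → Hg(l) + 2 Cr^3+(aq); hence Q = [Cr^3+(aq)]^2 / ([Hg^2+(aq)]·[Cr^2+(aq)]^2) = 0.000474 (log Q = −3.325).
Applying E = E° − (RT ln10/nF)·log Q gives +1.261 − (0.0601/2)(−3.325) = +1.361 V.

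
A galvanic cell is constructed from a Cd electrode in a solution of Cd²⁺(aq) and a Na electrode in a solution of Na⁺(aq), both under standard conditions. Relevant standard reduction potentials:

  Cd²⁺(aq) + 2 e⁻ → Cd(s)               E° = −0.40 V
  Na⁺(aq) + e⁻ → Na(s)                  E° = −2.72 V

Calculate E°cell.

+2.32 V

The Cd²⁺/Cd couple has the higher E°, so Cd ion is reduced (cathode) and Na is oxidized (anode).
E°cell = E°(cathode) − E°(anode) = −0.40 − (−2.72) = +2.32 V.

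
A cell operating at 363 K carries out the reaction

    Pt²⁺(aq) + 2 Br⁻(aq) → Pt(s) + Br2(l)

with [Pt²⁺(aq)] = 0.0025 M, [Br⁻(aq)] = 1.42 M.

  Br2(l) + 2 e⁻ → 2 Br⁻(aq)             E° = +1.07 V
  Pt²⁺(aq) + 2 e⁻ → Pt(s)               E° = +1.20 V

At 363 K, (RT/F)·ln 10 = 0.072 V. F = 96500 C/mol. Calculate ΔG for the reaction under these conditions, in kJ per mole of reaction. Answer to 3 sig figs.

−9.13 kJ/mol

E°cell = +1.20 − (+1.07) = +0.13 V; the balanced reaction transfers n = 2 electrons.
Q = 1 / ([Pt²⁺(aq)]·[Br⁻(aq)]^2) = 198, so log Q = 2.297 and E = +0.13 − (0.072/2)(2.297) = +0.0473 V.
Then ΔG = −nFE = −2 × 96500 × +0.0473 J/mol = −9.13 kJ/mol.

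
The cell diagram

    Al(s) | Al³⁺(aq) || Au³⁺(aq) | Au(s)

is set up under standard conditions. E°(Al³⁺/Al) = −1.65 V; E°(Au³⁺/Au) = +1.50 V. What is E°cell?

By convention the left-hand electrode in cell notation is the anode (oxidation) and the right-hand electrode is the cathode (reduction).
E°cell = E°(right) − E°(left) = +1.50 − (−1.65) = +3.15 V.

+3.15 V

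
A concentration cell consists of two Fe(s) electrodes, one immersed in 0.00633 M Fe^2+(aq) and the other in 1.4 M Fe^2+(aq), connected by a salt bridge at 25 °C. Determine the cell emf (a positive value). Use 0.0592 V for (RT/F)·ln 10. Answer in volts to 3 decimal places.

0.069 V

For a concentration cell E°cell = 0, since both electrodes use the same couple.
The compartment with the higher Fe^2+(aq) concentration (1.4 M) acts as the cathode; ions are reduced there and produced at the dilute (0.00633 M) anode.
With n = 2, Ecell = −(0.0592/2)·log([dilute]/[conc]) = −(0.0592/2)·log(0.00633/1.4) = +0.069 V.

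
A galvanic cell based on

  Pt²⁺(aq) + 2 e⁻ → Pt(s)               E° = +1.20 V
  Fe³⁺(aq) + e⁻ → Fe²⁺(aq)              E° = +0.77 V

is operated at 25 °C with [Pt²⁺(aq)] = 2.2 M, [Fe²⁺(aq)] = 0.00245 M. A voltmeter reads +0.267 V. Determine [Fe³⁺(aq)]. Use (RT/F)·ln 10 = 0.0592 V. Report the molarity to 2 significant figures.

With Pt²⁺/Pt at the cathode and Fe³⁺/Fe²⁺ at the anode, E°cell = +1.20 − (+0.77) = +0.43 V (n = 2).
Rearranging E = E° − (0.0592/n)·log Q gives log Q = 2(+0.43 − (+0.267))/0.0592 = 5.507.
The balanced reaction is Pt²⁺(aq) + 2 Fe²⁺(aq) → Pt(s) + 2 Fe³⁺(aq), so Q = [Fe³⁺(aq)]^2 / ([Pt²⁺(aq)]·[Fe²⁺(aq)]^2).
Solving for the unknown gives log [Fe³⁺(aq)] = 0.314, so [Fe³⁺(aq)] ≈ 2.1 M.

2.1 M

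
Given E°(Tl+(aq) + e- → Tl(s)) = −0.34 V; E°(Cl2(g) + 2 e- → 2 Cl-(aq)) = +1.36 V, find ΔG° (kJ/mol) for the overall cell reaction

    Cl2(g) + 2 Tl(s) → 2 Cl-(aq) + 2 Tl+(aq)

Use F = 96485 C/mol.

−328 kJ/mol

In the reaction as written Cl2(g) is reduced, so the Cl₂/Cl⁻ couple is the cathode and Tl⁺/Tl is the anode.
E°cell = +1.36 − (−0.34) = +1.70 V; balancing electrons gives n = 2.
ΔG° = −nFE°cell = −(2)(96485)(+1.70) J/mol = −328 kJ/mol.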